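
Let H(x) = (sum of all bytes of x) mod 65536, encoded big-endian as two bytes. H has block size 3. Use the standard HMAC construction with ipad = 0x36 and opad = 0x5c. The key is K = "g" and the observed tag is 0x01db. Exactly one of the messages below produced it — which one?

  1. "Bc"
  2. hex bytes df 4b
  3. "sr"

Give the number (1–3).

Key "g" = 67 is 1 byte ≤ B = 3; zero-pad to 3 bytes: K' = 67 00 00.
K' ⊕ ipad = 51 36 36; K' ⊕ opad = 3b 5c 5c.
m1: inner = H(51 36 36 42 63) = 01 62; tag = H(3b 5c 5c 01 62) = 0156
m2: inner = H(51 36 36 df 4b) = 01 e7; tag = H(3b 5c 5c 01 e7) = 01db ← matches
m3: inner = H(51 36 36 73 72) = 01 a2; tag = H(3b 5c 5c 01 a2) = 0196

2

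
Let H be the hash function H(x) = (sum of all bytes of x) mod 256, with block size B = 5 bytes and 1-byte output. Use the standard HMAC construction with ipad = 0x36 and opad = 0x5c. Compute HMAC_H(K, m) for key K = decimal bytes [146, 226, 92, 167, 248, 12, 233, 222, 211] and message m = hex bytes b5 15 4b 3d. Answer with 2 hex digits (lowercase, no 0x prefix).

06

Key decimal bytes [146, 226, 92, 167, 248, 12, 233, 222, 211] = 92 e2 5c a7 f8 0c e9 de d3 is 9 bytes > B = 5, so hash it first: H(key) = 15, then zero-pad to 5 bytes: K' = 15 00 00 00 00.
K' ⊕ ipad = 23 36 36 36 36.  K' ⊕ opad = 49 5c 5c 5c 5c.
Inner input = (K'⊕ipad) ∥ m = 23 36 36 36 36 ∥ b5 15 4b 3d.
Inner hash: sum = 35+54+54+54+54+181+21+75+61 = 589; mod 256 = 77 → 4d.
Outer input = (K'⊕opad) ∥ inner = 49 5c 5c 5c 5c ∥ 4d.
Outer hash (tag): sum = 73+92+92+92+92+77 = 518; mod 256 = 6 → 06.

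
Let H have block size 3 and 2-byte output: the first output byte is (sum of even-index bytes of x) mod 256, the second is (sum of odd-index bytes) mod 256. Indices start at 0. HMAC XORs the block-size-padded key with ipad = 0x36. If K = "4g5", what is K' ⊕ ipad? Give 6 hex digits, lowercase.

Key "4g5" = 34 67 35 is exactly B = 3 bytes: K' = 34 67 35.
XOR each byte with 0x36: 34⊕36=02, 67⊕36=51, 35⊕36=03.

025103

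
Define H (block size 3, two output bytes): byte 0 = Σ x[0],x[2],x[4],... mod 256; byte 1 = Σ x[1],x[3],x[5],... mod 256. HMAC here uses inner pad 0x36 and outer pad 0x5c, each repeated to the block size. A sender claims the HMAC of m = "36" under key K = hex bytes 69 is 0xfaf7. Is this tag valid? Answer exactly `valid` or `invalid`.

Key hex bytes 69 is 1 byte ≤ B = 3; zero-pad to 3 bytes: K' = 69 00 00.
K' ⊕ ipad = 5f 36 36; K' ⊕ opad = 35 5c 5c.
Inner hash: even-index sum = 203 mod 256 = 203; odd-index sum = 105 mod 256 = 105 → cb 69.
Outer hash (recomputed tag): even-index sum = 250 mod 256 = 250; odd-index sum = 295 mod 256 = 39 → fa 27.
Recomputed tag = fa27; claimed = faf7 → mismatch.

invalid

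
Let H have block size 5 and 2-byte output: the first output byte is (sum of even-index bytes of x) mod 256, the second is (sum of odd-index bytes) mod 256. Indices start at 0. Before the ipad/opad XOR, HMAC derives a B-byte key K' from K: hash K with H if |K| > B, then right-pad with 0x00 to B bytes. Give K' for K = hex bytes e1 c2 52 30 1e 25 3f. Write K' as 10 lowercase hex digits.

|K| = 7 > B = 5, so first hash the key.
H(K): even-index sum = 400 mod 256 = 144; odd-index sum = 279 mod 256 = 23 → 90 17.
Zero-pad H(K) = 90 17 to 5 bytes: K' = 90 17 00 00 00.

9017000000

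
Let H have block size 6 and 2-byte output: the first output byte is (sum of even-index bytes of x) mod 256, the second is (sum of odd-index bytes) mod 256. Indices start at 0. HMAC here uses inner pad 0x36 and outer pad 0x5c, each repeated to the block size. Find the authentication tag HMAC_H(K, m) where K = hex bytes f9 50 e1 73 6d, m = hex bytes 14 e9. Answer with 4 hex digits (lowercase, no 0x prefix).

a861

Key hex bytes f9 50 e1 73 6d is 5 bytes ≤ B = 6; zero-pad to 6 bytes: K' = f9 50 e1 73 6d 00.
K' ⊕ ipad = cf 66 d7 45 5b 36.  K' ⊕ opad = a5 0c bd 2f 31 5c.
Inner input = (K'⊕ipad) ∥ m = cf 66 d7 45 5b 36 ∥ 14 e9.
Inner hash: even-index sum = 533 mod 256 = 21; odd-index sum = 458 mod 256 = 202 → 15 ca.
Outer input = (K'⊕opad) ∥ inner = a5 0c bd 2f 31 5c ∥ 15 ca.
Outer hash (tag): even-index sum = 424 mod 256 = 168; odd-index sum = 353 mod 256 = 97 → a8 61.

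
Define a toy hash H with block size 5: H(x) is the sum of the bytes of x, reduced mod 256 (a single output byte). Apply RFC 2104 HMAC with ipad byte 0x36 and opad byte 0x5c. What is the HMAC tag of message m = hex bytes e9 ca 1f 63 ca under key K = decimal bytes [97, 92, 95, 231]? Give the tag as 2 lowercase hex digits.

87

Key decimal bytes [97, 92, 95, 231] = 61 5c 5f e7 is 4 bytes ≤ B = 5; zero-pad to 5 bytes: K' = 61 5c 5f e7 00.
K' ⊕ ipad = 57 6a 69 d1 36.  K' ⊕ opad = 3d 00 03 bb 5c.
Inner input = (K'⊕ipad) ∥ m = 57 6a 69 d1 36 ∥ e9 ca 1f 63 ca.
Inner hash: sum = 87+106+105+209+54+233+202+31+99+202 = 1328; mod 256 = 48 → 30.
Outer input = (K'⊕opad) ∥ inner = 3d 00 03 bb 5c ∥ 30.
Outer hash (tag): sum = 61+0+3+187+92+48 = 391; mod 256 = 135 → 87.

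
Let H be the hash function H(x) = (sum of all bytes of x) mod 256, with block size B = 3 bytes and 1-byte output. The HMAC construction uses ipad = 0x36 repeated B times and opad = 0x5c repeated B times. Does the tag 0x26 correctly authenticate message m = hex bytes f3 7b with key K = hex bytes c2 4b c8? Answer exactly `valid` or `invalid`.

valid

Key hex bytes c2 4b c8 is exactly B = 3 bytes: K' = c2 4b c8.
K' ⊕ ipad = f4 7d fe; K' ⊕ opad = 9e 17 94.
Inner hash: sum = 244+125+254+243+123 = 989; mod 256 = 221 → dd.
Outer hash (recomputed tag): sum = 158+23+148+221 = 550; mod 256 = 38 → 26.
Recomputed tag = 26; claimed = 26 → match.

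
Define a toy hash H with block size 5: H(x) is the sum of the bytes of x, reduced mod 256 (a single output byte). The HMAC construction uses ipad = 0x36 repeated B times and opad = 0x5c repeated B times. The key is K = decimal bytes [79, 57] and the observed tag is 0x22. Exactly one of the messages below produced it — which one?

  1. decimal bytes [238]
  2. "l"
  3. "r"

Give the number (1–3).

2

Key decimal bytes [79, 57] = 4f 39 is 2 bytes ≤ B = 5; zero-pad to 5 bytes: K' = 4f 39 00 00 00.
K' ⊕ ipad = 79 0f 36 36 36; K' ⊕ opad = 13 65 5c 5c 5c.
m1: inner = H(79 0f 36 36 36 ee) = 18; tag = H(13 65 5c 5c 5c 18) = a4
m2: inner = H(79 0f 36 36 36 6c) = 96; tag = H(13 65 5c 5c 5c 96) = 22 ← matches
m3: inner = H(79 0f 36 36 36 72) = 9c; tag = H(13 65 5c 5c 5c 9c) = 28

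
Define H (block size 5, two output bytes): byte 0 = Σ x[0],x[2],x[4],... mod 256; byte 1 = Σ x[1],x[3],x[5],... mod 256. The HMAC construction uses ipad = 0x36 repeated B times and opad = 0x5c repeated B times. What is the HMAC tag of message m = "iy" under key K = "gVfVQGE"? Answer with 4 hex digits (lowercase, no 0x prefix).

5b45

Key "gVfVQGE" = 67 56 66 56 51 47 45 is 7 bytes > B = 5, so hash it first: H(key) = 63 f3, then zero-pad to 5 bytes: K' = 63 f3 00 00 00.
K' ⊕ ipad = 55 c5 36 36 36.  K' ⊕ opad = 3f af 5c 5c 5c.
Inner input = (K'⊕ipad) ∥ m = 55 c5 36 36 36 ∥ 69 79.
Inner hash: even-index sum = 314 mod 256 = 58; odd-index sum = 356 mod 256 = 100 → 3a 64.
Outer input = (K'⊕opad) ∥ inner = 3f af 5c 5c 5c ∥ 3a 64.
Outer hash (tag): even-index sum = 347 mod 256 = 91; odd-index sum = 325 mod 256 = 69 → 5b 45.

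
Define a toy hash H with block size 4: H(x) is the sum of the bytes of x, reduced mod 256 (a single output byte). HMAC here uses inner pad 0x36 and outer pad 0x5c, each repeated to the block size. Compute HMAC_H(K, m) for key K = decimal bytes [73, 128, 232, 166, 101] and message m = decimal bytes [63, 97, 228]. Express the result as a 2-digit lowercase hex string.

a4

Key decimal bytes [73, 128, 232, 166, 101] = 49 80 e8 a6 65 is 5 bytes > B = 4, so hash it first: H(key) = bc, then zero-pad to 4 bytes: K' = bc 00 00 00.
K' ⊕ ipad = 8a 36 36 36.  K' ⊕ opad = e0 5c 5c 5c.
Inner input = (K'⊕ipad) ∥ m = 8a 36 36 36 ∥ 3f 61 e4.
Inner hash: sum = 138+54+54+54+63+97+228 = 688; mod 256 = 176 → b0.
Outer input = (K'⊕opad) ∥ inner = e0 5c 5c 5c ∥ b0.
Outer hash (tag): sum = 224+92+92+92+176 = 676; mod 256 = 164 → a4.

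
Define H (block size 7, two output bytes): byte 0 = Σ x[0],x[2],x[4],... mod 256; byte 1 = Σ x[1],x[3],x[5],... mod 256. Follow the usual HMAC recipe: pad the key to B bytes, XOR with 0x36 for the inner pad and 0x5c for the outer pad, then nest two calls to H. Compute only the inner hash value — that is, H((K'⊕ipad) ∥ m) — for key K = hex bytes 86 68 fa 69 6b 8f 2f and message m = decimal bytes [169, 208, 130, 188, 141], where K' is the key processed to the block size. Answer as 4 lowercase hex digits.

7e2e

Key hex bytes 86 68 fa 69 6b 8f 2f is exactly B = 7 bytes: K' = 86 68 fa 69 6b 8f 2f.
K' ⊕ ipad = b0 5e cc 5f 5d b9 19.
Inner input = b0 5e cc 5f 5d b9 19 ∥ a9 d0 82 bc 8d.
Inner hash: even-index sum = 894 mod 256 = 126; odd-index sum = 814 mod 256 = 46 → 7e 2e.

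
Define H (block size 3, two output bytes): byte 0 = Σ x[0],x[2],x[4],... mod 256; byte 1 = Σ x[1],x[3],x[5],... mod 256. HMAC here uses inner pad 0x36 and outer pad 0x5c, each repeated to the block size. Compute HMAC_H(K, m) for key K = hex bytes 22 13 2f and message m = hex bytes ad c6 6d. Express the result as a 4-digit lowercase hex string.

3042

Key hex bytes 22 13 2f is exactly B = 3 bytes: K' = 22 13 2f.
K' ⊕ ipad = 14 25 19.  K' ⊕ opad = 7e 4f 73.
Inner input = (K'⊕ipad) ∥ m = 14 25 19 ∥ ad c6 6d.
Inner hash: even-index sum = 243 mod 256 = 243; odd-index sum = 319 mod 256 = 63 → f3 3f.
Outer input = (K'⊕opad) ∥ inner = 7e 4f 73 ∥ f3 3f.
Outer hash (tag): even-index sum = 304 mod 256 = 48; odd-index sum = 322 mod 256 = 66 → 30 42.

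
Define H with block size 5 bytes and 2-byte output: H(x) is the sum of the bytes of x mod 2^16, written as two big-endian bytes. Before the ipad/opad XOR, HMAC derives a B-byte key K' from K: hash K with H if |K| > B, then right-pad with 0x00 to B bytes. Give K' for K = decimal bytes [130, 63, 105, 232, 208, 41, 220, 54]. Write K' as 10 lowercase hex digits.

|K| = 8 > B = 5, so first hash the key.
H(K): sum = 130+63+105+232+208+41+220+54 = 1053 → 04 1d.
Zero-pad H(K) = 04 1d to 5 bytes: K' = 04 1d 00 00 00.

041d000000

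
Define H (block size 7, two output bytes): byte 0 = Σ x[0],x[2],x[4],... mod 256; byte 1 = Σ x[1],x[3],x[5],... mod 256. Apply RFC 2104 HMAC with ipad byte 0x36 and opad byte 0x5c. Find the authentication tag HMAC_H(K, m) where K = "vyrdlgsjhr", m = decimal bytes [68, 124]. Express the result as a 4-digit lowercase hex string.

4d6b

Key "vyrdlgsjhr" = 76 79 72 64 6c 67 73 6a 68 72 is 10 bytes > B = 7, so hash it first: H(key) = 2f 20, then zero-pad to 7 bytes: K' = 2f 20 00 00 00 00 00.
K' ⊕ ipad = 19 16 36 36 36 36 36.  K' ⊕ opad = 73 7c 5c 5c 5c 5c 5c.
Inner input = (K'⊕ipad) ∥ m = 19 16 36 36 36 36 36 ∥ 44 7c.
Inner hash: even-index sum = 311 mod 256 = 55; odd-index sum = 198 mod 256 = 198 → 37 c6.
Outer input = (K'⊕opad) ∥ inner = 73 7c 5c 5c 5c 5c 5c ∥ 37 c6.
Outer hash (tag): even-index sum = 589 mod 256 = 77; odd-index sum = 363 mod 256 = 107 → 4d 6b.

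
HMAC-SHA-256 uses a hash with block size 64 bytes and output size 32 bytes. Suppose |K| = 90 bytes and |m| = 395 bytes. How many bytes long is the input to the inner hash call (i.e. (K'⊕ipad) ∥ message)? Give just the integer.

459

Key is 90 > 64 bytes, so it is hashed to 32 bytes then zero-padded to 64: |K'| = 64.
Inner input = (K'⊕ipad) ∥ m → 64 + 395 = 459 bytes.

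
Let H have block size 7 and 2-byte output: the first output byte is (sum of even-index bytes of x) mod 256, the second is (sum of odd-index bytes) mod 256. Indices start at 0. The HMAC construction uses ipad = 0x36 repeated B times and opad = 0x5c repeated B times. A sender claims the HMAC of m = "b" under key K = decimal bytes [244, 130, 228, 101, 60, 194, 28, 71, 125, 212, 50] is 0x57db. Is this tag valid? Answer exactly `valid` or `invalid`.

valid

Key decimal bytes [244, 130, 228, 101, 60, 194, 28, 71, 125, 212, 50] = f4 82 e4 65 3c c2 1c 47 7d d4 32 is 11 bytes > B = 7, so hash it first: H(key) = df c4, then zero-pad to 7 bytes: K' = df c4 00 00 00 00 00.
K' ⊕ ipad = e9 f2 36 36 36 36 36; K' ⊕ opad = 83 98 5c 5c 5c 5c 5c.
Inner hash: even-index sum = 395 mod 256 = 139; odd-index sum = 448 mod 256 = 192 → 8b c0.
Outer hash (recomputed tag): even-index sum = 599 mod 256 = 87; odd-index sum = 475 mod 256 = 219 → 57 db.
Recomputed tag = 57db; claimed = 57db → match.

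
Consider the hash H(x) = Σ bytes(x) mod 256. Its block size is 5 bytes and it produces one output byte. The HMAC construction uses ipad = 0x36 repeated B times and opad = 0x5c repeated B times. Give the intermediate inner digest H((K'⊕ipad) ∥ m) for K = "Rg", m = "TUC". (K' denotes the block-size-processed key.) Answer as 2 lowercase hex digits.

43

Key "Rg" = 52 67 is 2 bytes ≤ B = 5; zero-pad to 5 bytes: K' = 52 67 00 00 00.
K' ⊕ ipad = 64 51 36 36 36.
Inner input = 64 51 36 36 36 ∥ 54 55 43.
Inner hash: sum = 100+81+54+54+54+84+85+67 = 579; mod 256 = 67 → 43.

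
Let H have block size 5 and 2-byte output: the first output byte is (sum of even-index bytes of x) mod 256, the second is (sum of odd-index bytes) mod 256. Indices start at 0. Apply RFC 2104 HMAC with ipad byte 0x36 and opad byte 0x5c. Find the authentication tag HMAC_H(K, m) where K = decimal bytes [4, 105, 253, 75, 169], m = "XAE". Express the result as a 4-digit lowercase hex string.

Key decimal bytes [4, 105, 253, 75, 169] = 04 69 fd 4b a9 is exactly B = 5 bytes: K' = 04 69 fd 4b a9.
K' ⊕ ipad = 32 5f cb 7d 9f.  K' ⊕ opad = 58 35 a1 17 f5.
Inner input = (K'⊕ipad) ∥ m = 32 5f cb 7d 9f ∥ 58 41 45.
Inner hash: even-index sum = 477 mod 256 = 221; odd-index sum = 377 mod 256 = 121 → dd 79.
Outer input = (K'⊕opad) ∥ inner = 58 35 a1 17 f5 ∥ dd 79.
Outer hash (tag): even-index sum = 615 mod 256 = 103; odd-index sum = 297 mod 256 = 41 → 67 29.

6729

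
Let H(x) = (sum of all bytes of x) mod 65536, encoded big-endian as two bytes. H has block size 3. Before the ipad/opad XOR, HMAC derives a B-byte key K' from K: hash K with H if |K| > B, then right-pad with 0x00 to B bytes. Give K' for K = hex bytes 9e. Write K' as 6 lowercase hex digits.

9e0000

Key hex bytes 9e is 1 byte ≤ B = 3; zero-pad to 3 bytes: K' = 9e 00 00.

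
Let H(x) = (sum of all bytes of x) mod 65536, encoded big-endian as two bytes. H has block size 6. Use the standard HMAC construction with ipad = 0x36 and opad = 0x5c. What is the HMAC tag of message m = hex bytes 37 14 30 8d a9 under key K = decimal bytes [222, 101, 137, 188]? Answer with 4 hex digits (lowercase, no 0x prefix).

03cd

Key decimal bytes [222, 101, 137, 188] = de 65 89 bc is 4 bytes ≤ B = 6; zero-pad to 6 bytes: K' = de 65 89 bc 00 00.
K' ⊕ ipad = e8 53 bf 8a 36 36.  K' ⊕ opad = 82 39 d5 e0 5c 5c.
Inner input = (K'⊕ipad) ∥ m = e8 53 bf 8a 36 36 ∥ 37 14 30 8d a9.
Inner hash: sum = 232+83+191+138+54+54+55+20+48+141+169 = 1185 → 04 a1.
Outer input = (K'⊕opad) ∥ inner = 82 39 d5 e0 5c 5c ∥ 04 a1.
Outer hash (tag): sum = 130+57+213+224+92+92+4+161 = 973 → 03 cd.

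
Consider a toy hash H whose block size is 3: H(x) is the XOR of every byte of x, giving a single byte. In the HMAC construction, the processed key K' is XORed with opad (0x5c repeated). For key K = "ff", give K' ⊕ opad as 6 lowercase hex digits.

3a3a5c

Key "ff" = 66 66 is 2 bytes ≤ B = 3; zero-pad to 3 bytes: K' = 66 66 00.
XOR each byte with 0x5c: 66⊕5c=3a, 66⊕5c=3a, 00⊕5c=5c.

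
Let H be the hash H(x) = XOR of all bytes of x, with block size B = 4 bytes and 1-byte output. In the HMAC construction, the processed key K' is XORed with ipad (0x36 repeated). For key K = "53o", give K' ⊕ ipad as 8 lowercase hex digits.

Key "53o" = 35 33 6f is 3 bytes ≤ B = 4; zero-pad to 4 bytes: K' = 35 33 6f 00.
XOR each byte with 0x36: 35⊕36=03, 33⊕36=05, 6f⊕36=59, 00⊕36=36.

03055936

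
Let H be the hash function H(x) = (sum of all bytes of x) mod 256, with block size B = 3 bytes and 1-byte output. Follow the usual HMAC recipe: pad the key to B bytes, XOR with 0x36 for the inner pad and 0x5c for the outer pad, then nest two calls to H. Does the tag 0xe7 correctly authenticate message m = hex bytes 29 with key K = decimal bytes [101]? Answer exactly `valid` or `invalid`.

invalid

Key decimal bytes [101] = 65 is 1 byte ≤ B = 3; zero-pad to 3 bytes: K' = 65 00 00.
K' ⊕ ipad = 53 36 36; K' ⊕ opad = 39 5c 5c.
Inner hash: sum = 83+54+54+41 = 232 → e8.
Outer hash (recomputed tag): sum = 57+92+92+232 = 473; mod 256 = 217 → d9.
Recomputed tag = d9; claimed = e7 → mismatch.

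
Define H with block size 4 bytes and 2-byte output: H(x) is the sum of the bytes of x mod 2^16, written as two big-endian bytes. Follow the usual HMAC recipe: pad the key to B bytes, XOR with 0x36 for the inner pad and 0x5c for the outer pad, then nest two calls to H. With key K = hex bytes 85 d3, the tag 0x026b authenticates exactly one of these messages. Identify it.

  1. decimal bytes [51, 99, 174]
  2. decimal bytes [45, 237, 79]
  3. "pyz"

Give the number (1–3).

1

Key hex bytes 85 d3 is 2 bytes ≤ B = 4; zero-pad to 4 bytes: K' = 85 d3 00 00.
K' ⊕ ipad = b3 e5 36 36; K' ⊕ opad = d9 8f 5c 5c.
m1: inner = H(b3 e5 36 36 33 63 ae) = 03 48; tag = H(d9 8f 5c 5c 03 48) = 026b ← matches
m2: inner = H(b3 e5 36 36 2d ed 4f) = 03 6d; tag = H(d9 8f 5c 5c 03 6d) = 0290
m3: inner = H(b3 e5 36 36 70 79 7a) = 03 67; tag = H(d9 8f 5c 5c 03 67) = 028a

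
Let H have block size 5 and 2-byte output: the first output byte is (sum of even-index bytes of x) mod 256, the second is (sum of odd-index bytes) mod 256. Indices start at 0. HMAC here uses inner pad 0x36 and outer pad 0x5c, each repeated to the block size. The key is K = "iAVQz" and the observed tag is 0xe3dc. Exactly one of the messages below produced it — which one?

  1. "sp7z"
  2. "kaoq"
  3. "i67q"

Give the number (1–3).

3

Key "iAVQz" = 69 41 56 51 7a is exactly B = 5 bytes: K' = 69 41 56 51 7a.
K' ⊕ ipad = 5f 77 60 67 4c; K' ⊕ opad = 35 1d 0a 0d 26.
m1: inner = H(5f 77 60 67 4c 73 70 37 7a) = f5 88; tag = H(35 1d 0a 0d 26 f5 88) = ed1f
m2: inner = H(5f 77 60 67 4c 6b 61 6f 71) = dd b8; tag = H(35 1d 0a 0d 26 dd b8) = 1d07
m3: inner = H(5f 77 60 67 4c 69 36 37 71) = b2 7e; tag = H(35 1d 0a 0d 26 b2 7e) = e3dc ← matches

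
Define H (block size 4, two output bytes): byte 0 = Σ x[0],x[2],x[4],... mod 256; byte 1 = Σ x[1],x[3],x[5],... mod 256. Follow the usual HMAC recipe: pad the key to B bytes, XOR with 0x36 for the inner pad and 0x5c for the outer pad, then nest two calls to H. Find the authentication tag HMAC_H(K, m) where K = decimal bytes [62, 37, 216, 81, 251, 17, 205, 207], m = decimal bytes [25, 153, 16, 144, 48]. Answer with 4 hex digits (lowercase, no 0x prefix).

5525

Key decimal bytes [62, 37, 216, 81, 251, 17, 205, 207] = 3e 25 d8 51 fb 11 cd cf is 8 bytes > B = 4, so hash it first: H(key) = de 56, then zero-pad to 4 bytes: K' = de 56 00 00.
K' ⊕ ipad = e8 60 36 36.  K' ⊕ opad = 82 0a 5c 5c.
Inner input = (K'⊕ipad) ∥ m = e8 60 36 36 ∥ 19 99 10 90 30.
Inner hash: even-index sum = 375 mod 256 = 119; odd-index sum = 447 mod 256 = 191 → 77 bf.
Outer input = (K'⊕opad) ∥ inner = 82 0a 5c 5c ∥ 77 bf.
Outer hash (tag): even-index sum = 341 mod 256 = 85; odd-index sum = 293 mod 256 = 37 → 55 25.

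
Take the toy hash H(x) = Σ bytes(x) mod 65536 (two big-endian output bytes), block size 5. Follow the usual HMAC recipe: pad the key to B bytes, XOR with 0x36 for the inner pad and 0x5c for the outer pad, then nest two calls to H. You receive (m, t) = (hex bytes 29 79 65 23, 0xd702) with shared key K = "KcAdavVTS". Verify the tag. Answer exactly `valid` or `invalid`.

invalid

Key "KcAdavVTS" = 4b 63 41 64 61 76 56 54 53 is 9 bytes > B = 5, so hash it first: H(key) = 03 27, then zero-pad to 5 bytes: K' = 03 27 00 00 00.
K' ⊕ ipad = 35 11 36 36 36; K' ⊕ opad = 5f 7b 5c 5c 5c.
Inner hash: sum = 53+17+54+54+54+41+121+101+35 = 530 → 02 12.
Outer hash (recomputed tag): sum = 95+123+92+92+92+2+18 = 514 → 02 02.
Recomputed tag = 0202; claimed = d702 → mismatch.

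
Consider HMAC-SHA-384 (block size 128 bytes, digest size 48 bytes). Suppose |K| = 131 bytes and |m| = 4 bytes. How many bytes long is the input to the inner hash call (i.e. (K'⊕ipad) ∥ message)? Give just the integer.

Key is 131 > 128 bytes, so it is hashed to 48 bytes then zero-padded to 128: |K'| = 128.
Inner input = (K'⊕ipad) ∥ m → 128 + 4 = 132 bytes.

132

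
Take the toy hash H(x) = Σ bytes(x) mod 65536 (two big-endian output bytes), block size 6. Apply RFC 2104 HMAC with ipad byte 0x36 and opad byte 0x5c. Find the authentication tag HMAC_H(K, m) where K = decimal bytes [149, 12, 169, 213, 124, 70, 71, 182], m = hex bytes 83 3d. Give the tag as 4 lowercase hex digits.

0308

Key decimal bytes [149, 12, 169, 213, 124, 70, 71, 182] = 95 0c a9 d5 7c 46 47 b6 is 8 bytes > B = 6, so hash it first: H(key) = 03 de, then zero-pad to 6 bytes: K' = 03 de 00 00 00 00.
K' ⊕ ipad = 35 e8 36 36 36 36.  K' ⊕ opad = 5f 82 5c 5c 5c 5c.
Inner input = (K'⊕ipad) ∥ m = 35 e8 36 36 36 36 ∥ 83 3d.
Inner hash: sum = 53+232+54+54+54+54+131+61 = 693 → 02 b5.
Outer input = (K'⊕opad) ∥ inner = 5f 82 5c 5c 5c 5c ∥ 02 b5.
Outer hash (tag): sum = 95+130+92+92+92+92+2+181 = 776 → 03 08.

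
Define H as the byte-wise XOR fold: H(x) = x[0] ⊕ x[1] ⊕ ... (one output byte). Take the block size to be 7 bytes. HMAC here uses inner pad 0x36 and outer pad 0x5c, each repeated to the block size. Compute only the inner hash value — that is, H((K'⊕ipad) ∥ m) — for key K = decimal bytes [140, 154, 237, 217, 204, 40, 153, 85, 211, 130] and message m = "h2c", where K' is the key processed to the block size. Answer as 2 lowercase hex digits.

54

Key decimal bytes [140, 154, 237, 217, 204, 40, 153, 85, 211, 130] = 8c 9a ed d9 cc 28 99 55 d3 82 is 10 bytes > B = 7, so hash it first: H(key) = 5b, then zero-pad to 7 bytes: K' = 5b 00 00 00 00 00 00.
K' ⊕ ipad = 6d 36 36 36 36 36 36.
Inner input = 6d 36 36 36 36 36 36 ∥ 68 32 63.
Inner hash: XOR 6d⊕36⊕36⊕36⊕36⊕36⊕36⊕68⊕32⊕63 = 54.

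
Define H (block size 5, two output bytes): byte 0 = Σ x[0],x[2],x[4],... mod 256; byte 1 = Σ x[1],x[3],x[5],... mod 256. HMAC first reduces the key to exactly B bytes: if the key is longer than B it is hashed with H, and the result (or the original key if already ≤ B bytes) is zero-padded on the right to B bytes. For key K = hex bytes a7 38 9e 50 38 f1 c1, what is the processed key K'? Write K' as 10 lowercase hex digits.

|K| = 7 > B = 5, so first hash the key.
H(K): even-index sum = 574 mod 256 = 62; odd-index sum = 377 mod 256 = 121 → 3e 79.
Zero-pad H(K) = 3e 79 to 5 bytes: K' = 3e 79 00 00 00.

3e79000000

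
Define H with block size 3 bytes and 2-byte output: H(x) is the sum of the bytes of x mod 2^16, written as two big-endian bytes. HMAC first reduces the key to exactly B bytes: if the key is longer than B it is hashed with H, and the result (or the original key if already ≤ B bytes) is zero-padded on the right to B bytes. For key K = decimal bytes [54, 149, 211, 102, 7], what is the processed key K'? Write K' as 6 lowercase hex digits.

|K| = 5 > B = 3, so first hash the key.
H(K): sum = 54+149+211+102+7 = 523 → 02 0b.
Zero-pad H(K) = 02 0b to 3 bytes: K' = 02 0b 00.

020b00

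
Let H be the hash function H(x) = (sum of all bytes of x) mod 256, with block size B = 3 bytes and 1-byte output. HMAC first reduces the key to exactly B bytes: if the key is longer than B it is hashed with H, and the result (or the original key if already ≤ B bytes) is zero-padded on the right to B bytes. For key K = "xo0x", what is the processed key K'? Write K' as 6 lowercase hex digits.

8f0000

|K| = 4 > B = 3, so first hash the key.
H(K): sum = 120+111+48+120 = 399; mod 256 = 143 → 8f.
Zero-pad H(K) = 8f to 3 bytes: K' = 8f 00 00.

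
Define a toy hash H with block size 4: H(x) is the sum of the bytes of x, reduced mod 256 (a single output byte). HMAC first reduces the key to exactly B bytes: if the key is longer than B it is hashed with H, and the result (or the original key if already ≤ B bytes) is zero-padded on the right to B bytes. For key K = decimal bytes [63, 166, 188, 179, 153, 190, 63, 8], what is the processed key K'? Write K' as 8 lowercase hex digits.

|K| = 8 > B = 4, so first hash the key.
H(K): sum = 63+166+188+179+153+190+63+8 = 1010; mod 256 = 242 → f2.
Zero-pad H(K) = f2 to 4 bytes: K' = f2 00 00 00.

f2000000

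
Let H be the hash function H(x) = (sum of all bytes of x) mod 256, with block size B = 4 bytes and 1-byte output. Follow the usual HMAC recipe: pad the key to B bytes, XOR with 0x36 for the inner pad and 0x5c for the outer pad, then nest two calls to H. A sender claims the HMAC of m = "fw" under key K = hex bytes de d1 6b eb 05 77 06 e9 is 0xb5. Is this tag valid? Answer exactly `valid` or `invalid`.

Key hex bytes de d1 6b eb 05 77 06 e9 is 8 bytes > B = 4, so hash it first: H(key) = 70, then zero-pad to 4 bytes: K' = 70 00 00 00.
K' ⊕ ipad = 46 36 36 36; K' ⊕ opad = 2c 5c 5c 5c.
Inner hash: sum = 70+54+54+54+102+119 = 453; mod 256 = 197 → c5.
Outer hash (recomputed tag): sum = 44+92+92+92+197 = 517; mod 256 = 5 → 05.
Recomputed tag = 05; claimed = b5 → mismatch.

invalid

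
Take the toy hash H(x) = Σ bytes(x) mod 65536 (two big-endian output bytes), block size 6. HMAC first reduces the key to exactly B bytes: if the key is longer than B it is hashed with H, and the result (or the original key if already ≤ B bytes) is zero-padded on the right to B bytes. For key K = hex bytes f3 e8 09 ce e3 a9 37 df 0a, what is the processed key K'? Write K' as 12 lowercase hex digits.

|K| = 9 > B = 6, so first hash the key.
H(K): sum = 243+232+9+206+227+169+55+223+10 = 1374 → 05 5e.
Zero-pad H(K) = 05 5e to 6 bytes: K' = 05 5e 00 00 00 00.

055e00000000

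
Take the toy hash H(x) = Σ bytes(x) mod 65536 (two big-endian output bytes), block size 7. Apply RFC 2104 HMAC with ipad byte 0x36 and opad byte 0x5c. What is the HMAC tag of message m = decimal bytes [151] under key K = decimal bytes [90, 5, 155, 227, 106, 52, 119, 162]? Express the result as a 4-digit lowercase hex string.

Key decimal bytes [90, 5, 155, 227, 106, 52, 119, 162] = 5a 05 9b e3 6a 34 77 a2 is 8 bytes > B = 7, so hash it first: H(key) = 03 94, then zero-pad to 7 bytes: K' = 03 94 00 00 00 00 00.
K' ⊕ ipad = 35 a2 36 36 36 36 36.  K' ⊕ opad = 5f c8 5c 5c 5c 5c 5c.
Inner input = (K'⊕ipad) ∥ m = 35 a2 36 36 36 36 36 ∥ 97.
Inner hash: sum = 53+162+54+54+54+54+54+151 = 636 → 02 7c.
Outer input = (K'⊕opad) ∥ inner = 5f c8 5c 5c 5c 5c 5c ∥ 02 7c.
Outer hash (tag): sum = 95+200+92+92+92+92+92+2+124 = 881 → 03 71.

0371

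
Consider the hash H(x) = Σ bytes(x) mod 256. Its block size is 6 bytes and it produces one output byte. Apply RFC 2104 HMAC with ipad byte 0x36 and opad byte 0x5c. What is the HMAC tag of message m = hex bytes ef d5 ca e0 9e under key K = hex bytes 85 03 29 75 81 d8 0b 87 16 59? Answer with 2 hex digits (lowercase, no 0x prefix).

Key hex bytes 85 03 29 75 81 d8 0b 87 16 59 is 10 bytes > B = 6, so hash it first: H(key) = 80, then zero-pad to 6 bytes: K' = 80 00 00 00 00 00.
K' ⊕ ipad = b6 36 36 36 36 36.  K' ⊕ opad = dc 5c 5c 5c 5c 5c.
Inner input = (K'⊕ipad) ∥ m = b6 36 36 36 36 36 ∥ ef d5 ca e0 9e.
Inner hash: sum = 182+54+54+54+54+54+239+213+202+224+158 = 1488; mod 256 = 208 → d0.
Outer input = (K'⊕opad) ∥ inner = dc 5c 5c 5c 5c 5c ∥ d0.
Outer hash (tag): sum = 220+92+92+92+92+92+208 = 888; mod 256 = 120 → 78.

78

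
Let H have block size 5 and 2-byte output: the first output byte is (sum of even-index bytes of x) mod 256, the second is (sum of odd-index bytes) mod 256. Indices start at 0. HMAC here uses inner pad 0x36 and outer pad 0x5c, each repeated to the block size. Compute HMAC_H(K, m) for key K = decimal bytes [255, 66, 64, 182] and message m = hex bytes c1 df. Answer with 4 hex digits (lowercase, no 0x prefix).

Key decimal bytes [255, 66, 64, 182] = ff 42 40 b6 is 4 bytes ≤ B = 5; zero-pad to 5 bytes: K' = ff 42 40 b6 00.
K' ⊕ ipad = c9 74 76 80 36.  K' ⊕ opad = a3 1e 1c ea 5c.
Inner input = (K'⊕ipad) ∥ m = c9 74 76 80 36 ∥ c1 df.
Inner hash: even-index sum = 596 mod 256 = 84; odd-index sum = 437 mod 256 = 181 → 54 b5.
Outer input = (K'⊕opad) ∥ inner = a3 1e 1c ea 5c ∥ 54 b5.
Outer hash (tag): even-index sum = 464 mod 256 = 208; odd-index sum = 348 mod 256 = 92 → d0 5c.

d05c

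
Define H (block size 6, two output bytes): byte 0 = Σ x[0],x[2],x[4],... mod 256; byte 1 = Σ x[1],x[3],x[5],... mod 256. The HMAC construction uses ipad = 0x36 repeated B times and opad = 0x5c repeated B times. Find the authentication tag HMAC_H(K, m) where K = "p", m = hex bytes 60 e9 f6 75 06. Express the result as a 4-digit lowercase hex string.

f214

Key "p" = 70 is 1 byte ≤ B = 6; zero-pad to 6 bytes: K' = 70 00 00 00 00 00.
K' ⊕ ipad = 46 36 36 36 36 36.  K' ⊕ opad = 2c 5c 5c 5c 5c 5c.
Inner input = (K'⊕ipad) ∥ m = 46 36 36 36 36 36 ∥ 60 e9 f6 75 06.
Inner hash: even-index sum = 526 mod 256 = 14; odd-index sum = 512 mod 256 = 0 → 0e 00.
Outer input = (K'⊕opad) ∥ inner = 2c 5c 5c 5c 5c 5c ∥ 0e 00.
Outer hash (tag): even-index sum = 242 mod 256 = 242; odd-index sum = 276 mod 256 = 20 → f2 14.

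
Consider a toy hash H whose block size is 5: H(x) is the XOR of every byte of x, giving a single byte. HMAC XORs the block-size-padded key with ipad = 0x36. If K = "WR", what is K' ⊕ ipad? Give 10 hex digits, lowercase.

6164363636

Key "WR" = 57 52 is 2 bytes ≤ B = 5; zero-pad to 5 bytes: K' = 57 52 00 00 00.
XOR each byte with 0x36: 57⊕36=61, 52⊕36=64, 00⊕36=36, 00⊕36=36, 00⊕36=36.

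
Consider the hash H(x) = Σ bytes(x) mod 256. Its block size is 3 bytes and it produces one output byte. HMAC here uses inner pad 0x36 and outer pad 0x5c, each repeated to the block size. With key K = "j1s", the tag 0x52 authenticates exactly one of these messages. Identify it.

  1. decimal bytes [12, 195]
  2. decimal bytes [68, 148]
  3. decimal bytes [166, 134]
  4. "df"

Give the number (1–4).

Key "j1s" = 6a 31 73 is exactly B = 3 bytes: K' = 6a 31 73.
K' ⊕ ipad = 5c 07 45; K' ⊕ opad = 36 6d 2f.
m1: inner = H(5c 07 45 0c c3) = 77; tag = H(36 6d 2f 77) = 49
m2: inner = H(5c 07 45 44 94) = 80; tag = H(36 6d 2f 80) = 52 ← matches
m3: inner = H(5c 07 45 a6 86) = d4; tag = H(36 6d 2f d4) = a6
m4: inner = H(5c 07 45 64 66) = 72; tag = H(36 6d 2f 72) = 44

2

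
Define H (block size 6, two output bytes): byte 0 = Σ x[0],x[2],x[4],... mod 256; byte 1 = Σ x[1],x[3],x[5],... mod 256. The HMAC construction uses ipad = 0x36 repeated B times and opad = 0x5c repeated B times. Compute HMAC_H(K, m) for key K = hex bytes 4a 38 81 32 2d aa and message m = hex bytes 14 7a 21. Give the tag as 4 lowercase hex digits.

Key hex bytes 4a 38 81 32 2d aa is exactly B = 6 bytes: K' = 4a 38 81 32 2d aa.
K' ⊕ ipad = 7c 0e b7 04 1b 9c.  K' ⊕ opad = 16 64 dd 6e 71 f6.
Inner input = (K'⊕ipad) ∥ m = 7c 0e b7 04 1b 9c ∥ 14 7a 21.
Inner hash: even-index sum = 387 mod 256 = 131; odd-index sum = 296 mod 256 = 40 → 83 28.
Outer input = (K'⊕opad) ∥ inner = 16 64 dd 6e 71 f6 ∥ 83 28.
Outer hash (tag): even-index sum = 487 mod 256 = 231; odd-index sum = 496 mod 256 = 240 → e7 f0.

e7f0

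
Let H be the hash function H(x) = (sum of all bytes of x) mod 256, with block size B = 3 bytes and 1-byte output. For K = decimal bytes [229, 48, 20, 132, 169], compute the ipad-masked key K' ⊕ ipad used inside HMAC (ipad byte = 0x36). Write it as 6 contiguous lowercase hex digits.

Key decimal bytes [229, 48, 20, 132, 169] = e5 30 14 84 a9 is 5 bytes > B = 3, so hash it first: H(key) = 56, then zero-pad to 3 bytes: K' = 56 00 00.
XOR each byte with 0x36: 56⊕36=60, 00⊕36=36, 00⊕36=36.

603636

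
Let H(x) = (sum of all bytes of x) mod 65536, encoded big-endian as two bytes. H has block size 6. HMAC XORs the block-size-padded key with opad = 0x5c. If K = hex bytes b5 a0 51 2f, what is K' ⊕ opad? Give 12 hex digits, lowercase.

e9fc0d735c5c

Key hex bytes b5 a0 51 2f is 4 bytes ≤ B = 6; zero-pad to 6 bytes: K' = b5 a0 51 2f 00 00.
XOR each byte with 0x5c: b5⊕5c=e9, a0⊕5c=fc, 51⊕5c=0d, 2f⊕5c=73, 00⊕5c=5c, 00⊕5c=5c.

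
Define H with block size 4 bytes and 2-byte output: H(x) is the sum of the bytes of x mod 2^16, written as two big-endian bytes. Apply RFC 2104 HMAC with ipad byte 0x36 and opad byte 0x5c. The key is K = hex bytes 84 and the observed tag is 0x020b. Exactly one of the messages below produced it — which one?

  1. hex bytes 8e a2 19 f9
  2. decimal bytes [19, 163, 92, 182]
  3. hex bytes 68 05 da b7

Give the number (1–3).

2

Key hex bytes 84 is 1 byte ≤ B = 4; zero-pad to 4 bytes: K' = 84 00 00 00.
K' ⊕ ipad = b2 36 36 36; K' ⊕ opad = d8 5c 5c 5c.
m1: inner = H(b2 36 36 36 8e a2 19 f9) = 03 96; tag = H(d8 5c 5c 5c 03 96) = 0285
m2: inner = H(b2 36 36 36 13 a3 5c b6) = 03 1c; tag = H(d8 5c 5c 5c 03 1c) = 020b ← matches
m3: inner = H(b2 36 36 36 68 05 da b7) = 03 52; tag = H(d8 5c 5c 5c 03 52) = 0241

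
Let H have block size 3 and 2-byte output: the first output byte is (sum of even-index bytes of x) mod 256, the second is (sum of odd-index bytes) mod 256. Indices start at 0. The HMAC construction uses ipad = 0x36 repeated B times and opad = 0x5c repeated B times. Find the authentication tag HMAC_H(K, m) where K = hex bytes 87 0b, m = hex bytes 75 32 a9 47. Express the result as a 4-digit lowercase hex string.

Key hex bytes 87 0b is 2 bytes ≤ B = 3; zero-pad to 3 bytes: K' = 87 0b 00.
K' ⊕ ipad = b1 3d 36.  K' ⊕ opad = db 57 5c.
Inner input = (K'⊕ipad) ∥ m = b1 3d 36 ∥ 75 32 a9 47.
Inner hash: even-index sum = 352 mod 256 = 96; odd-index sum = 347 mod 256 = 91 → 60 5b.
Outer input = (K'⊕opad) ∥ inner = db 57 5c ∥ 60 5b.
Outer hash (tag): even-index sum = 402 mod 256 = 146; odd-index sum = 183 mod 256 = 183 → 92 b7.

92b7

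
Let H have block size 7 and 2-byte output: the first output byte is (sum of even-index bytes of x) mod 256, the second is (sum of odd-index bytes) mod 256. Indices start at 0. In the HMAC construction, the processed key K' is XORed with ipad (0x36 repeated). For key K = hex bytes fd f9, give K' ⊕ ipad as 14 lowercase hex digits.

Key hex bytes fd f9 is 2 bytes ≤ B = 7; zero-pad to 7 bytes: K' = fd f9 00 00 00 00 00.
XOR each byte with 0x36: fd⊕36=cb, f9⊕36=cf, 00⊕36=36, 00⊕36=36, 00⊕36=36, 00⊕36=36, 00⊕36=36.

cbcf3636363636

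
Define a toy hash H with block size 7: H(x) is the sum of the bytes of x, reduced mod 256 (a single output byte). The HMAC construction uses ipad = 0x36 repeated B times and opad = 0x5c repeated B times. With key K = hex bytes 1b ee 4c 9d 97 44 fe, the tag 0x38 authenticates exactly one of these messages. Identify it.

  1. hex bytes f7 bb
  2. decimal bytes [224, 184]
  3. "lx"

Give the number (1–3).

3

Key hex bytes 1b ee 4c 9d 97 44 fe is exactly B = 7 bytes: K' = 1b ee 4c 9d 97 44 fe.
K' ⊕ ipad = 2d d8 7a ab a1 72 c8; K' ⊕ opad = 47 b2 10 c1 cb 18 a2.
m1: inner = H(2d d8 7a ab a1 72 c8 f7 bb) = b7; tag = H(47 b2 10 c1 cb 18 a2 b7) = 06
m2: inner = H(2d d8 7a ab a1 72 c8 e0 b8) = 9d; tag = H(47 b2 10 c1 cb 18 a2 9d) = ec
m3: inner = H(2d d8 7a ab a1 72 c8 6c 78) = e9; tag = H(47 b2 10 c1 cb 18 a2 e9) = 38 ← matches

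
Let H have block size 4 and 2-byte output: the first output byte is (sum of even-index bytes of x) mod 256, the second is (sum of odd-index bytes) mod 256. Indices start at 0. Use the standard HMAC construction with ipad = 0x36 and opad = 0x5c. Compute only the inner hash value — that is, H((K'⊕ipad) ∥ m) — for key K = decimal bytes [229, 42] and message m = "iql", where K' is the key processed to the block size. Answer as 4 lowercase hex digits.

dec3

Key decimal bytes [229, 42] = e5 2a is 2 bytes ≤ B = 4; zero-pad to 4 bytes: K' = e5 2a 00 00.
K' ⊕ ipad = d3 1c 36 36.
Inner input = d3 1c 36 36 ∥ 69 71 6c.
Inner hash: even-index sum = 478 mod 256 = 222; odd-index sum = 195 mod 256 = 195 → de c3.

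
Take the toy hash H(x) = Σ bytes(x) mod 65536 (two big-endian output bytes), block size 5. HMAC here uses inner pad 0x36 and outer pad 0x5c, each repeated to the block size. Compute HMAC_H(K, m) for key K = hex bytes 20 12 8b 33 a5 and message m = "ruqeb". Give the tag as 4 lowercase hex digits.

03ba

Key hex bytes 20 12 8b 33 a5 is exactly B = 5 bytes: K' = 20 12 8b 33 a5.
K' ⊕ ipad = 16 24 bd 05 93.  K' ⊕ opad = 7c 4e d7 6f f9.
Inner input = (K'⊕ipad) ∥ m = 16 24 bd 05 93 ∥ 72 75 71 65 62.
Inner hash: sum = 22+36+189+5+147+114+117+113+101+98 = 942 → 03 ae.
Outer input = (K'⊕opad) ∥ inner = 7c 4e d7 6f f9 ∥ 03 ae.
Outer hash (tag): sum = 124+78+215+111+249+3+174 = 954 → 03 ba.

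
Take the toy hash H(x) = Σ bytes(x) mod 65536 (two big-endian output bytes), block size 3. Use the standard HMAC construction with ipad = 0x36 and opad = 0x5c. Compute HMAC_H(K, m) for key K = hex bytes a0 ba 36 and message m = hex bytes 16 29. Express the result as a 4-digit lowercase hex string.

02ae

Key hex bytes a0 ba 36 is exactly B = 3 bytes: K' = a0 ba 36.
K' ⊕ ipad = 96 8c 00.  K' ⊕ opad = fc e6 6a.
Inner input = (K'⊕ipad) ∥ m = 96 8c 00 ∥ 16 29.
Inner hash: sum = 150+140+0+22+41 = 353 → 01 61.
Outer input = (K'⊕opad) ∥ inner = fc e6 6a ∥ 01 61.
Outer hash (tag): sum = 252+230+106+1+97 = 686 → 02 ae.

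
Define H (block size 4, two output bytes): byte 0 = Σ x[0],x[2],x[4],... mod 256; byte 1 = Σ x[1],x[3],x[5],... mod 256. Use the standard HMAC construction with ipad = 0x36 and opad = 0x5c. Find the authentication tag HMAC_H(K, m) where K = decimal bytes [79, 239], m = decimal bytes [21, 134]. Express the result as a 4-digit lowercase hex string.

33a4

Key decimal bytes [79, 239] = 4f ef is 2 bytes ≤ B = 4; zero-pad to 4 bytes: K' = 4f ef 00 00.
K' ⊕ ipad = 79 d9 36 36.  K' ⊕ opad = 13 b3 5c 5c.
Inner input = (K'⊕ipad) ∥ m = 79 d9 36 36 ∥ 15 86.
Inner hash: even-index sum = 196 mod 256 = 196; odd-index sum = 405 mod 256 = 149 → c4 95.
Outer input = (K'⊕opad) ∥ inner = 13 b3 5c 5c ∥ c4 95.
Outer hash (tag): even-index sum = 307 mod 256 = 51; odd-index sum = 420 mod 256 = 164 → 33 a4.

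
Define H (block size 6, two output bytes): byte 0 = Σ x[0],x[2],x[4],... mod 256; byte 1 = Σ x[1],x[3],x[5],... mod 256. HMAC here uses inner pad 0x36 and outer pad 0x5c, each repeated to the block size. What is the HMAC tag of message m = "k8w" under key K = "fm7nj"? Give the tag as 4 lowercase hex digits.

Key "fm7nj" = 66 6d 37 6e 6a is 5 bytes ≤ B = 6; zero-pad to 6 bytes: K' = 66 6d 37 6e 6a 00.
K' ⊕ ipad = 50 5b 01 58 5c 36.  K' ⊕ opad = 3a 31 6b 32 36 5c.
Inner input = (K'⊕ipad) ∥ m = 50 5b 01 58 5c 36 ∥ 6b 38 77.
Inner hash: even-index sum = 399 mod 256 = 143; odd-index sum = 289 mod 256 = 33 → 8f 21.
Outer input = (K'⊕opad) ∥ inner = 3a 31 6b 32 36 5c ∥ 8f 21.
Outer hash (tag): even-index sum = 362 mod 256 = 106; odd-index sum = 224 mod 256 = 224 → 6a e0.

6ae0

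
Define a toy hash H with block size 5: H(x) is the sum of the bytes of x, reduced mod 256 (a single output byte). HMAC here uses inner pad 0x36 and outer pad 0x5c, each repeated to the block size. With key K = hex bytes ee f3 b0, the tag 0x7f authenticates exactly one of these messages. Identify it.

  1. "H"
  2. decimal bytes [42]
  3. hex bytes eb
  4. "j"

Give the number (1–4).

Key hex bytes ee f3 b0 is 3 bytes ≤ B = 5; zero-pad to 5 bytes: K' = ee f3 b0 00 00.
K' ⊕ ipad = d8 c5 86 36 36; K' ⊕ opad = b2 af ec 5c 5c.
m1: inner = H(d8 c5 86 36 36 48) = d7; tag = H(b2 af ec 5c 5c d7) = dc
m2: inner = H(d8 c5 86 36 36 2a) = b9; tag = H(b2 af ec 5c 5c b9) = be
m3: inner = H(d8 c5 86 36 36 eb) = 7a; tag = H(b2 af ec 5c 5c 7a) = 7f ← matches
m4: inner = H(d8 c5 86 36 36 6a) = f9; tag = H(b2 af ec 5c 5c f9) = fe

3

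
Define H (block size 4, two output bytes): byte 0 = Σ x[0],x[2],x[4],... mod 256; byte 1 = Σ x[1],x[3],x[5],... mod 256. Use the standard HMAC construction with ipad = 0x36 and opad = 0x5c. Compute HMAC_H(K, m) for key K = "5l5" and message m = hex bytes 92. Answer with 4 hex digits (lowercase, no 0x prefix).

Key "5l5" = 35 6c 35 is 3 bytes ≤ B = 4; zero-pad to 4 bytes: K' = 35 6c 35 00.
K' ⊕ ipad = 03 5a 03 36.  K' ⊕ opad = 69 30 69 5c.
Inner input = (K'⊕ipad) ∥ m = 03 5a 03 36 ∥ 92.
Inner hash: even-index sum = 152 mod 256 = 152; odd-index sum = 144 mod 256 = 144 → 98 90.
Outer input = (K'⊕opad) ∥ inner = 69 30 69 5c ∥ 98 90.
Outer hash (tag): even-index sum = 362 mod 256 = 106; odd-index sum = 284 mod 256 = 28 → 6a 1c.

6a1c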